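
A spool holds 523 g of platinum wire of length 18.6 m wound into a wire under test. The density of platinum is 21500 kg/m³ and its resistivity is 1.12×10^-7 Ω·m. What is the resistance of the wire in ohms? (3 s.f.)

A = m/(density·L) = 0.523/(21500×18.6) = 1.3078e-06 m²
R = ρL/A = (1.12×10^-7)(18.6)/(1.3078e-06) = 1.59 Ω

1.59 Ω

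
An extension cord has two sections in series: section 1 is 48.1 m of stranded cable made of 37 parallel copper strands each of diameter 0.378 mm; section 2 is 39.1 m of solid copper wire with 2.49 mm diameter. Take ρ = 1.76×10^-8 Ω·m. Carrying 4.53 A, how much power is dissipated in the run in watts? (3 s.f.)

Section 1: A_strand = π(1.8900e-04)² = 1.122e-07 m²; R₁ = ρL/(N·A_s) = (1.76×10^-8)(48.1)/(37×1.122e-07) = 0.2039 Ω
Section 2: A = π(d/2)² = π(1.2450e-03 m)² = 4.870e-06 m²
R₂ = (1.76×10^-8)(39.1)/(4.870e-06) = 0.1413 Ω
R = R₁ + R₂ = 0.3452 Ω
P = I²R = (4.53)² × 0.3452 = 7.08 W

7.08 W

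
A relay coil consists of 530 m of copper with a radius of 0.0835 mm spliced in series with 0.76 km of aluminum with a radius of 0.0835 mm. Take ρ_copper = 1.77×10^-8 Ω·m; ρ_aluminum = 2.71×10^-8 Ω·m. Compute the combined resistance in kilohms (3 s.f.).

1.37 kΩ

Segment 1: A = πr² = π(8.3500e-05 m)² = 2.190e-08 m²
R₁ = ρL/A = (1.77×10^-8)(530)/(2.190e-08) = 428.3 Ω
R₂ = (2.71×10^-8)(760)/(2.190e-08) = 940.3 Ω
R = R₁ + R₂ = 1.37 kΩ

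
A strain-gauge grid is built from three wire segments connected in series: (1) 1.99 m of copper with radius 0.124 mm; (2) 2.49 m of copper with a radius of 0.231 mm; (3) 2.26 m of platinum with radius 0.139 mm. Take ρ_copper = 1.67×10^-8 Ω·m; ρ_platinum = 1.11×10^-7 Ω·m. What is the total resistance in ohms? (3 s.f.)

5.07 Ω

Seg 1: A = πr² = π(1.2400e-04 m)² = 4.831e-08 m²
R_1 = (1.67×10^-8)(1.99)/(4.831e-08) = 0.688 Ω
Seg 2: A = πr² = π(2.3100e-04 m)² = 1.676e-07 m²
R_2 = (1.67×10^-8)(2.49)/(1.676e-07) = 0.2481 Ω
Seg 3: A = πr² = π(1.3900e-04 m)² = 6.070e-08 m²
R_3 = (1.11×10^-7)(2.26)/(6.070e-08) = 4.133 Ω
R_total = R_1 + R_2 + R_3 = 5.07 Ω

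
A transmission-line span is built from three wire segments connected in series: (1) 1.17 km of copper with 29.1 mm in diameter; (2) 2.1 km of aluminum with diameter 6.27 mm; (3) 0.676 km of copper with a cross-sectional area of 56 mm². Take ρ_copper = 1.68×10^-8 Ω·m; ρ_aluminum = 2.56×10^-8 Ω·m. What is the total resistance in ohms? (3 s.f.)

1.97 Ω

Seg 1: A = π(d/2)² = π(1.4550e-02 m)² = 6.651e-04 m²
R_1 = (1.68×10^-8)(1170)/(6.651e-04) = 0.02955 Ω
Seg 2: A = π(d/2)² = π(3.1350e-03 m)² = 3.088e-05 m²
R_2 = (2.56×10^-8)(2100)/(3.088e-05) = 1.741 Ω
Seg 3: A = 56 mm² = 5.600e-05 m²
R_3 = (1.68×10^-8)(676)/(5.600e-05) = 0.2028 Ω
R_total = R_1 + R_2 + R_3 = 1.97 Ω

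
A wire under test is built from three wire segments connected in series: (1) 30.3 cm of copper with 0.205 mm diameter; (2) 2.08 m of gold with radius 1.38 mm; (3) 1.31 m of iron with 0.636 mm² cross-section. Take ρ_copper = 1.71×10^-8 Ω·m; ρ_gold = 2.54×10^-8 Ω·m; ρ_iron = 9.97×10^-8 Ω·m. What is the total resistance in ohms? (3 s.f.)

0.371 Ω

Seg 1: A = π(d/2)² = π(1.0250e-04 m)² = 3.301e-08 m²
R_1 = (1.71×10^-8)(0.303)/(3.301e-08) = 0.157 Ω
Seg 2: A = πr² = π(1.3800e-03 m)² = 5.983e-06 m²
R_2 = (2.54×10^-8)(2.08)/(5.983e-06) = 0.008831 Ω
Seg 3: A = 0.636 mm² = 6.360e-07 m²
R_3 = (9.97×10^-8)(1.31)/(6.360e-07) = 0.2054 Ω
R_total = R_1 + R_2 + R_3 = 0.371 Ω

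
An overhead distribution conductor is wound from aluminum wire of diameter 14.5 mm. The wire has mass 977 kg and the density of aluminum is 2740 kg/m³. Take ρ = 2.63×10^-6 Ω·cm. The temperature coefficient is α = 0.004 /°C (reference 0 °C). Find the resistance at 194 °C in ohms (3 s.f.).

0.611 Ω

ρ = 2.63×10^-6 Ω·cm = 2.63×10^-8 Ω·m
A = π(d/2)² = π(7.2500e-03 m)² = 1.6513e-04 m²
L = m/(density·A) = 977/(2740×1.6513e-04) = 2159 m
R = ρL/A = (2.63×10^-8)(2159)/(1.6513e-04) = 0.3439 Ω
R(194 °C) = 0.3439 × (1 + 0.004×194) = 0.611 Ω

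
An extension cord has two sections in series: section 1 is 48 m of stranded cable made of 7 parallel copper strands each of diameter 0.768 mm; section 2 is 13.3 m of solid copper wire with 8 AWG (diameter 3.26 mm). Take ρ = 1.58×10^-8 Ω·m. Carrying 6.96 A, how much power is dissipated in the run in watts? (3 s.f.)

Section 1: A_strand = π(3.8400e-04)² = 4.632e-07 m²; R₁ = ρL/(N·A_s) = (1.58×10^-8)(48)/(7×4.632e-07) = 0.2339 Ω
Section 2: A = π(3.26/2 mm)² = π(1.6300e-03 m)² = 8.347e-06 m²
R₂ = (1.58×10^-8)(13.3)/(8.347e-06) = 0.02518 Ω
R = R₁ + R₂ = 0.2591 Ω
P = I²R = (6.96)² × 0.2591 = 12.5 W

12.5 W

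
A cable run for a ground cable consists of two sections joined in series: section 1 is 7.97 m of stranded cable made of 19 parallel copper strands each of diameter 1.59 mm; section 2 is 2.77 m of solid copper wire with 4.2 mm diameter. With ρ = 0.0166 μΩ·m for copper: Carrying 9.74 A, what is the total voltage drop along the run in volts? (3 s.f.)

ρ = 0.0166 μΩ·m = 1.66×10^-8 Ω·m
Section 1: A_strand = π(7.9500e-04)² = 1.986e-06 m²; R₁ = ρL/(N·A_s) = (1.66×10^-8)(7.97)/(19×1.986e-06) = 0.003507 Ω
Section 2: A = π(d/2)² = π(2.1000e-03 m)² = 1.385e-05 m²
R₂ = (1.66×10^-8)(2.77)/(1.385e-05) = 0.003319 Ω
R = R₁ + R₂ = 0.006826 Ω
V = IR = 9.74 × 0.006826 = 0.0665 V

0.0665 V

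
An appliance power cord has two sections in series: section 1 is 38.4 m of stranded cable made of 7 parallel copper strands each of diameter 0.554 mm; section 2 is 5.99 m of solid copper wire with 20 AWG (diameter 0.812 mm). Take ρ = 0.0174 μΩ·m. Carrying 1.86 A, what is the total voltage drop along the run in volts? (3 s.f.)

ρ = 0.0174 μΩ·m = 1.74×10^-8 Ω·m
Section 1: A_strand = π(2.7700e-04)² = 2.411e-07 m²; R₁ = ρL/(N·A_s) = (1.74×10^-8)(38.4)/(7×2.411e-07) = 0.396 Ω
Section 2: A = π(0.812/2 mm)² = π(4.0600e-04 m)² = 5.178e-07 m²
R₂ = (1.74×10^-8)(5.99)/(5.178e-07) = 0.2013 Ω
R = R₁ + R₂ = 0.5972 Ω
V = IR = 1.86 × 0.5972 = 1.11 V

1.11 V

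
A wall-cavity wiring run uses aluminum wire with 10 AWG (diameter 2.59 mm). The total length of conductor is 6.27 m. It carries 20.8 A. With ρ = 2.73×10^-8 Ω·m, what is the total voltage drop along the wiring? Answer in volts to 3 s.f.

0.676 V

A = π(2.59/2 mm)² = π(1.2950e-03 m)² = 5.269e-06 m²
R = ρL/A = (2.73×10^-8)(6.27)/(5.269e-06) = 0.03249 Ω
V = IR = 20.8 × 0.03249 = 0.676 V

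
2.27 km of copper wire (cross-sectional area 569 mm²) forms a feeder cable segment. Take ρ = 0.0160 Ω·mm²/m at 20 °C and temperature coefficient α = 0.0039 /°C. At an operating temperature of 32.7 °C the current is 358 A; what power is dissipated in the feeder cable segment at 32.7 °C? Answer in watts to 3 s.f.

ρ = 0.0160 Ω·mm²/m = 1.60×10^-8 Ω·m
A = 569 mm² = 5.690e-04 m²
R₍20₎ = ρL/A = (1.60×10^-8)(2270)/(5.690e-04) = 0.06383 Ω
R₍32.7₎ = R₍20₎(1 + αΔT) = 0.06383 × (1 + 0.0039×12.7) = 0.06699 Ω
P = I²R = (358)² × 0.06699 = 8590 W

8590 W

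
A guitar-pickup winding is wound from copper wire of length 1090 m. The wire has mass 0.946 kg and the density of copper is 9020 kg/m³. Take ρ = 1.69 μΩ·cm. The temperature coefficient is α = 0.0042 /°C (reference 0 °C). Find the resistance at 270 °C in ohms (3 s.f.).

ρ = 1.69 μΩ·cm = 1.69×10^-8 Ω·m
A = m/(density·L) = 0.946/(9020×1090) = 9.6218e-08 m²
R = ρL/A = (1.69×10^-8)(1090)/(9.6218e-08) = 191.4 Ω
R(270 °C) = 191.4 × (1 + 0.0042×270) = 409 Ω

409 Ω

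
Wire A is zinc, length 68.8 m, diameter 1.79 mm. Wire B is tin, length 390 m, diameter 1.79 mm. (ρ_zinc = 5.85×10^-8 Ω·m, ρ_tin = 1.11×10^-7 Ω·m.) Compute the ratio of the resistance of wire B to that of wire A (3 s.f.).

10.8

R ∝ ρL/d², so R_B/R_A = (ρ_B/ρ_A) × (L_B/L_A)
= (1.11×10^-7/5.85×10^-8) × (390/68.8) = 10.8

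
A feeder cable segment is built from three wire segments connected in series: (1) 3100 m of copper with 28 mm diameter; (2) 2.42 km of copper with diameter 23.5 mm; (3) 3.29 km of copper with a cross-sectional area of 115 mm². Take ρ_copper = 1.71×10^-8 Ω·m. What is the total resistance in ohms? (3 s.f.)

0.671 Ω

Seg 1: A = π(d/2)² = π(1.4000e-02 m)² = 6.158e-04 m²
R_1 = (1.71×10^-8)(3100)/(6.158e-04) = 0.08609 Ω
Seg 2: A = π(d/2)² = π(1.1750e-02 m)² = 4.337e-04 m²
R_2 = (1.71×10^-8)(2420)/(4.337e-04) = 0.09541 Ω
Seg 3: A = 115 mm² = 1.150e-04 m²
R_3 = (1.71×10^-8)(3290)/(1.150e-04) = 0.4892 Ω
R_total = R_1 + R_2 + R_3 = 0.671 Ω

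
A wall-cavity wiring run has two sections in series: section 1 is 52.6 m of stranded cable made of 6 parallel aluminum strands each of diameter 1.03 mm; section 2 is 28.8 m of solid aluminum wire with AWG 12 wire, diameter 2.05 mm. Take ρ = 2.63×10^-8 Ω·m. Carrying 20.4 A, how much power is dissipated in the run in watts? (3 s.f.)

Section 1: A_strand = π(5.1500e-04)² = 8.332e-07 m²; R₁ = ρL/(N·A_s) = (2.63×10^-8)(52.6)/(6×8.332e-07) = 0.2767 Ω
Section 2: A = π(2.05/2 mm)² = π(1.0250e-03 m)² = 3.301e-06 m²
R₂ = (2.63×10^-8)(28.8)/(3.301e-06) = 0.2295 Ω
R = R₁ + R₂ = 0.5062 Ω
P = I²R = (20.4)² × 0.5062 = 211 W

211 W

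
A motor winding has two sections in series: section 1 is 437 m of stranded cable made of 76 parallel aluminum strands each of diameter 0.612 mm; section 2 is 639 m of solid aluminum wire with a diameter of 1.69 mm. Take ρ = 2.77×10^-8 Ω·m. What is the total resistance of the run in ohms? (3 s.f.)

8.43 Ω

Section 1: A_strand = π(3.0600e-04)² = 2.942e-07 m²; R₁ = ρL/(N·A_s) = (2.77×10^-8)(437)/(76×2.942e-07) = 0.5414 Ω
Section 2: A = π(d/2)² = π(8.4500e-04 m)² = 2.243e-06 m²
R₂ = (2.77×10^-8)(639)/(2.243e-06) = 7.891 Ω
R = R₁ + R₂ = 8.43 Ω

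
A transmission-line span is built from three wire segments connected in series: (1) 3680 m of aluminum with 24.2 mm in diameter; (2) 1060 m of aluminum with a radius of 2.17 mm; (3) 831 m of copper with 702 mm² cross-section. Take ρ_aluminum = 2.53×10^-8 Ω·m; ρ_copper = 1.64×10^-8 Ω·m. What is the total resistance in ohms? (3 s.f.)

Seg 1: A = π(d/2)² = π(1.2100e-02 m)² = 4.600e-04 m²
R_1 = (2.53×10^-8)(3680)/(4.600e-04) = 0.2024 Ω
Seg 2: A = πr² = π(2.1700e-03 m)² = 1.479e-05 m²
R_2 = (2.53×10^-8)(1060)/(1.479e-05) = 1.813 Ω
Seg 3: A = 702 mm² = 7.020e-04 m²
R_3 = (1.64×10^-8)(831)/(7.020e-04) = 0.01941 Ω
R_total = R_1 + R_2 + R_3 = 2.03 Ω

2.03 Ω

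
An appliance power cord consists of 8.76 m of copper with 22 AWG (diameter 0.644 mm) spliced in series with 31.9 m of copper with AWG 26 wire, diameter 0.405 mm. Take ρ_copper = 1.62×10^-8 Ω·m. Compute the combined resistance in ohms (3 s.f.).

Segment 1: A = π(0.644/2 mm)² = π(3.2200e-04 m)² = 3.257e-07 m²
R₁ = ρL/A = (1.62×10^-8)(8.76)/(3.257e-07) = 0.4357 Ω
Segment 2: A = π(0.405/2 mm)² = π(2.0250e-04 m)² = 1.288e-07 m²
R₂ = (1.62×10^-8)(31.9)/(1.288e-07) = 4.011 Ω
R = R₁ + R₂ = 4.45 Ω

4.45 Ω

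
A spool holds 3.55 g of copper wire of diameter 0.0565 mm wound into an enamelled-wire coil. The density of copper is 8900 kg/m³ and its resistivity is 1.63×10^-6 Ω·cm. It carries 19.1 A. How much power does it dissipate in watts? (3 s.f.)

3.77×10^5 W

ρ = 1.63×10^-6 Ω·cm = 1.63×10^-8 Ω·m
A = π(d/2)² = π(2.8250e-05 m)² = 2.5072e-09 m²
L = m/(density·A) = 0.00355/(8900×2.5072e-09) = 159.1 m
R = ρL/A = (1.63×10^-8)(159.1)/(2.5072e-09) = 1034 Ω
P = I²R = (19.1)² × 1034 = 3.77×10^5 W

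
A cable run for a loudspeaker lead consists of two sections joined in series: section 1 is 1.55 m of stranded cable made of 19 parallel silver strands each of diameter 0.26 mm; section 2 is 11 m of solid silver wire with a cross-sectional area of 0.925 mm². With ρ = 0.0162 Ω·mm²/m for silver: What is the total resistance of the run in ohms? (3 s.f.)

ρ = 0.0162 Ω·mm²/m = 1.62×10^-8 Ω·m
Section 1: A_strand = π(1.3000e-04)² = 5.309e-08 m²; R₁ = ρL/(N·A_s) = (1.62×10^-8)(1.55)/(19×5.309e-08) = 0.02489 Ω
Section 2: A = 0.925 mm² = 9.250e-07 m²
R₂ = (1.62×10^-8)(11)/(9.250e-07) = 0.1926 Ω
R = R₁ + R₂ = 0.218 Ω

0.218 Ω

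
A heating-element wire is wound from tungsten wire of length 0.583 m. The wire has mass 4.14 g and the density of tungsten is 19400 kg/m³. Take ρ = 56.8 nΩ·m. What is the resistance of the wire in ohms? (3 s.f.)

ρ = 56.8 nΩ·m = 5.68×10^-8 Ω·m
A = m/(density·L) = 0.00414/(19400×0.583) = 3.6604e-07 m²
R = ρL/A = (5.68×10^-8)(0.583)/(3.6604e-07) = 0.0905 Ω

0.0905 Ω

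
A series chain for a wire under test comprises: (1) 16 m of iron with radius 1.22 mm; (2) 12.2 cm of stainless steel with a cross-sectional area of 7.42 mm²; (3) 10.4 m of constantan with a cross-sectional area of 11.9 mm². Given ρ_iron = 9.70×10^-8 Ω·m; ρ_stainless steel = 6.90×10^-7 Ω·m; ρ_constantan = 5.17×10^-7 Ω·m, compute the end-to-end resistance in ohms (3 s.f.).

Seg 1: A = πr² = π(1.2200e-03 m)² = 4.676e-06 m²
R_1 = (9.70×10^-8)(16)/(4.676e-06) = 0.3319 Ω
Seg 2: A = 7.42 mm² = 7.420e-06 m²
R_2 = (6.90×10^-7)(0.122)/(7.420e-06) = 0.01135 Ω
Seg 3: A = 11.9 mm² = 1.190e-05 m²
R_3 = (5.17×10^-7)(10.4)/(1.190e-05) = 0.4518 Ω
R_total = R_1 + R_2 + R_3 = 0.795 Ω

0.795 Ω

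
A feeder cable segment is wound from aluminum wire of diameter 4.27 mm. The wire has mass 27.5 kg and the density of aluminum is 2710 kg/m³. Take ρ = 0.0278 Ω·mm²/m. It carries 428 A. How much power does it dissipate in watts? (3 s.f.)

2.52×10^5 W

ρ = 0.0278 Ω·mm²/m = 2.78×10^-8 Ω·m
A = π(d/2)² = π(2.1350e-03 m)² = 1.4320e-05 m²
L = m/(density·A) = 27.5/(2710×1.4320e-05) = 708.6 m
R = ρL/A = (2.78×10^-8)(708.6)/(1.4320e-05) = 1.376 Ω
P = I²R = (428)² × 1.376 = 2.52×10^5 W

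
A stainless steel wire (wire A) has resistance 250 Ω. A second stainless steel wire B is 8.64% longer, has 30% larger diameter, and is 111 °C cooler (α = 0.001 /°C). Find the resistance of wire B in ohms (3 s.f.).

R ∝ ρL/d² with ρ ∝ (1+αΔT), so R_B/R_A = (1 + 8.64/100) × (1 + 30/100)⁻² × (1 − 0.001×111)
= 1.086 × 0.5917 × 0.889 = 0.5715
R_B = 0.5715 × 250 = 143 Ω

143 Ω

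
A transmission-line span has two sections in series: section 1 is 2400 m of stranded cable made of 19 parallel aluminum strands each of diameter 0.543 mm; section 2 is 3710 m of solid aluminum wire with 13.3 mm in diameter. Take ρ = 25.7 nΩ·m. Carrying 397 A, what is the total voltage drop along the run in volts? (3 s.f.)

5840 V

ρ = 25.7 nΩ·m = 2.57×10^-8 Ω·m
Section 1: A_strand = π(2.7150e-04)² = 2.316e-07 m²; R₁ = ρL/(N·A_s) = (2.57×10^-8)(2400)/(19×2.316e-07) = 14.02 Ω
Section 2: A = π(d/2)² = π(6.6500e-03 m)² = 1.389e-04 m²
R₂ = (2.57×10^-8)(3710)/(1.389e-04) = 0.6863 Ω
R = R₁ + R₂ = 14.7 Ω
V = IR = 397 × 14.7 = 5840 V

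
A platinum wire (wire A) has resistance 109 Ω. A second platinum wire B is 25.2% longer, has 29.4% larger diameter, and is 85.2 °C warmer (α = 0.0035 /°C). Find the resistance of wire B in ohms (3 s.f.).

106 Ω

R ∝ ρL/d² with ρ ∝ (1+αΔT), so R_B/R_A = (1 + 25.2/100) × (1 + 29.4/100)⁻² × (1 + 0.0035×85.2)
= 1.252 × 0.5972 × 1.298 = 0.9707
R_B = 0.9707 × 109 = 106 Ω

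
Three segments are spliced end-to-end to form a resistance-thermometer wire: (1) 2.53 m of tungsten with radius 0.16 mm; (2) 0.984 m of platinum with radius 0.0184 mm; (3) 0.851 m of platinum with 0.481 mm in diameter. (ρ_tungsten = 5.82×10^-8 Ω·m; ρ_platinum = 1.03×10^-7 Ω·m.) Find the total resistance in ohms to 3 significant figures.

Seg 1: A = πr² = π(1.6000e-04 m)² = 8.042e-08 m²
R_1 = (5.82×10^-8)(2.53)/(8.042e-08) = 1.831 Ω
Seg 2: A = πr² = π(1.8400e-05 m)² = 1.064e-09 m²
R_2 = (1.03×10^-7)(0.984)/(1.064e-09) = 95.29 Ω
Seg 3: A = π(d/2)² = π(2.4050e-04 m)² = 1.817e-07 m²
R_3 = (1.03×10^-7)(0.851)/(1.817e-07) = 0.4824 Ω
R_total = R_1 + R_2 + R_3 = 97.6 Ω

97.6 Ω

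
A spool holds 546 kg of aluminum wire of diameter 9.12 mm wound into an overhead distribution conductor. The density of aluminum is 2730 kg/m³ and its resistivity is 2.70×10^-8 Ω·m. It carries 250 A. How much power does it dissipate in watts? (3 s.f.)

79100 W

A = π(d/2)² = π(4.5600e-03 m)² = 6.5325e-05 m²
L = m/(density·A) = 546/(2730×6.5325e-05) = 3062 m
R = ρL/A = (2.70×10^-8)(3062)/(6.5325e-05) = 1.265 Ω
P = I²R = (250)² × 1.265 = 79100 W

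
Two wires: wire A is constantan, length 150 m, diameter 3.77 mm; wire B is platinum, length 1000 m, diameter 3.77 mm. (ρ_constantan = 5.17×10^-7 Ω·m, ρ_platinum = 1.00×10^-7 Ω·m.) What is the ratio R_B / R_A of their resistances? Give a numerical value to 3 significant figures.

1.29

R ∝ ρL/d², so R_B/R_A = (ρ_B/ρ_A) × (L_B/L_A)
= (1.00×10^-7/5.17×10^-7) × (1000/150) = 1.29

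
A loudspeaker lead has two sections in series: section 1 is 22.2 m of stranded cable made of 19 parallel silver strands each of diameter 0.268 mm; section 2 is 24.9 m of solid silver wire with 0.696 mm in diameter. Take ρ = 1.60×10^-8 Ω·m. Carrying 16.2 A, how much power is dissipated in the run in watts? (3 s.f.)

362 W

Section 1: A_strand = π(1.3400e-04)² = 5.641e-08 m²; R₁ = ρL/(N·A_s) = (1.60×10^-8)(22.2)/(19×5.641e-08) = 0.3314 Ω
Section 2: A = π(d/2)² = π(3.4800e-04 m)² = 3.805e-07 m²
R₂ = (1.60×10^-8)(24.9)/(3.805e-07) = 1.047 Ω
R = R₁ + R₂ = 1.379 Ω
P = I²R = (16.2)² × 1.379 = 362 W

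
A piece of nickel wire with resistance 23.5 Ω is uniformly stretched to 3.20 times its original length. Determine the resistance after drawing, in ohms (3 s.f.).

Volume constant ⇒ A' = A/k with k = 3.2. R' = ρ(kL)/(A/k) = k²R.
R' = 10.24 × 23.5 = 241 Ω

241 Ω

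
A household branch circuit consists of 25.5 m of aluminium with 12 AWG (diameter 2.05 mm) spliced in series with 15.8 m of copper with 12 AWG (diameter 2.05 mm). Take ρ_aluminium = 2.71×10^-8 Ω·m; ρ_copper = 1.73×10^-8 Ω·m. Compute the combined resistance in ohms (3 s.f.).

0.292 Ω

Segment 1: A = π(2.05/2 mm)² = π(1.0250e-03 m)² = 3.301e-06 m²
R₁ = ρL/A = (2.71×10^-8)(25.5)/(3.301e-06) = 0.2094 Ω
R₂ = (1.73×10^-8)(15.8)/(3.301e-06) = 0.08281 Ω
R = R₁ + R₂ = 0.292 Ω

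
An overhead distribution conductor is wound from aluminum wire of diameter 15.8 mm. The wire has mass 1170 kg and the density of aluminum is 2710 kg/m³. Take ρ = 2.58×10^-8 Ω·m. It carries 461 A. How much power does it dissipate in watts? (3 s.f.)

61600 W

A = π(d/2)² = π(7.9000e-03 m)² = 1.9607e-04 m²
L = m/(density·A) = 1170/(2710×1.9607e-04) = 2202 m
R = ρL/A = (2.58×10^-8)(2202)/(1.9607e-04) = 0.2898 Ω
P = I²R = (461)² × 0.2898 = 61600 W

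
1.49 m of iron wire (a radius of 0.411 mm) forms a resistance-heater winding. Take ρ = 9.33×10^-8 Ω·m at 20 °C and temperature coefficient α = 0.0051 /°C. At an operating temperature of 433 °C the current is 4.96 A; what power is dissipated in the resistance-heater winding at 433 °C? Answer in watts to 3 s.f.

20.0 W

A = πr² = π(4.1100e-04 m)² = 5.307e-07 m²
R₍20₎ = ρL/A = (9.33×10^-8)(1.49)/(5.307e-07) = 0.262 Ω
R₍433₎ = R₍20₎(1 + αΔT) = 0.262 × (1 + 0.0051×413) = 0.8137 Ω
P = I²R = (4.96)² × 0.8137 = 20.0 W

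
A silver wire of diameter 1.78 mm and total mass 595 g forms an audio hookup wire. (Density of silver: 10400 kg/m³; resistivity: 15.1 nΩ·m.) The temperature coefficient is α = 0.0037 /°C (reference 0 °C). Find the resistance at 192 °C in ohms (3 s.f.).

0.239 Ω

ρ = 15.1 nΩ·m = 1.51×10^-8 Ω·m
A = π(d/2)² = π(8.9000e-04 m)² = 2.4885e-06 m²
L = m/(density·A) = 0.595/(10400×2.4885e-06) = 22.99 m
R = ρL/A = (1.51×10^-8)(22.99)/(2.4885e-06) = 0.1395 Ω
R(192 °C) = 0.1395 × (1 + 0.0037×192) = 0.239 Ω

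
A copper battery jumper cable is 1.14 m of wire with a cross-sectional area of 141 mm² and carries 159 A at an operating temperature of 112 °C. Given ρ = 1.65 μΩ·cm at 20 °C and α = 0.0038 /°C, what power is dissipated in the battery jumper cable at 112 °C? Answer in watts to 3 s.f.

4.55 W

ρ = 1.65 μΩ·cm = 1.65×10^-8 Ω·m
A = 141 mm² = 1.410e-04 m²
R₍20₎ = ρL/A = (1.65×10^-8)(1.14)/(1.410e-04) = 1.334×10^-4 Ω
R₍112₎ = R₍20₎(1 + αΔT) = 1.334×10^-4 × (1 + 0.0038×92) = 1.800×10^-4 Ω
P = I²R = (159)² × 1.800×10^-4 = 4.55 W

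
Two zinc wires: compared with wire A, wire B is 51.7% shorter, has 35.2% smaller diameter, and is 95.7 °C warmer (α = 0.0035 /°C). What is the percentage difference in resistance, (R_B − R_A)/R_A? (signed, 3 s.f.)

R ∝ ρL/d² with ρ ∝ (1+αΔT), so R_B/R_A = (1 − 51.7/100) × (1 − 35.2/100)⁻² × (1 + 0.0035×95.7)
= 0.483 × 2.381 × 1.335 = 1.536
(R_B − R_A)/R_A = 1.536 − 1 = 53.6%

53.6%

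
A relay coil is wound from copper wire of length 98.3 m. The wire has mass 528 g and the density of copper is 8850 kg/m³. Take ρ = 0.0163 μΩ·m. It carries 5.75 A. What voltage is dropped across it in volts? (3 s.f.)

15.2 V

ρ = 0.0163 μΩ·m = 1.63×10^-8 Ω·m
A = m/(density·L) = 0.528/(8850×98.3) = 6.0693e-07 m²
R = ρL/A = (1.63×10^-8)(98.3)/(6.0693e-07) = 2.64 Ω
V = IR = 5.75 × 2.64 = 15.2 V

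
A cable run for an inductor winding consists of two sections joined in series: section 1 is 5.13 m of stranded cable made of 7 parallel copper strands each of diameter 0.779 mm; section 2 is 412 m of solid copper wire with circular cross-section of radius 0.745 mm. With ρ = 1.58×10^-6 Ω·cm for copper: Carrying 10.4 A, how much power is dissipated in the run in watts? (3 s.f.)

406 W

ρ = 1.58×10^-6 Ω·cm = 1.58×10^-8 Ω·m
Section 1: A_strand = π(3.8950e-04)² = 4.766e-07 m²; R₁ = ρL/(N·A_s) = (1.58×10^-8)(5.13)/(7×4.766e-07) = 0.02429 Ω
Section 2: A = πr² = π(7.4500e-04 m)² = 1.744e-06 m²
R₂ = (1.58×10^-8)(412)/(1.744e-06) = 3.733 Ω
R = R₁ + R₂ = 3.758 Ω
P = I²R = (10.4)² × 3.758 = 406 W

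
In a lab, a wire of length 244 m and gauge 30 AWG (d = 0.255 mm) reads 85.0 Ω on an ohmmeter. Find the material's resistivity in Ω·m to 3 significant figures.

1.78×10^-8 Ω·m

A = π(0.255/2 mm)² = π(1.2750e-04 m)² = 5.107e-08 m²
ρ = RA/L = (85)(5.107e-08)/(244) = 1.78×10^-8 Ω·m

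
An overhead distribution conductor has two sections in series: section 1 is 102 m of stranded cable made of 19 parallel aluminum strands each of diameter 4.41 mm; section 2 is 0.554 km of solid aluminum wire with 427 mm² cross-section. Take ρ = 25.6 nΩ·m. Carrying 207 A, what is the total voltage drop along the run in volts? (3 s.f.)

ρ = 25.6 nΩ·m = 2.56×10^-8 Ω·m
Section 1: A_strand = π(2.2050e-03)² = 1.527e-05 m²; R₁ = ρL/(N·A_s) = (2.56×10^-8)(102)/(19×1.527e-05) = 0.008997 Ω
Section 2: A = 427 mm² = 4.270e-04 m²
R₂ = (2.56×10^-8)(554)/(4.270e-04) = 0.03321 Ω
R = R₁ + R₂ = 0.04221 Ω
V = IR = 207 × 0.04221 = 8.74 V

8.74 V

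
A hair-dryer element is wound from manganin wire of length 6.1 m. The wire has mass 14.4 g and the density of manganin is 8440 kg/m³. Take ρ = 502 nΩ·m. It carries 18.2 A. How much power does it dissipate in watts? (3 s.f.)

3630 W

ρ = 502 nΩ·m = 5.02×10^-7 Ω·m
A = m/(density·L) = 0.0144/(8440×6.1) = 2.7970e-07 m²
R = ρL/A = (5.02×10^-7)(6.1)/(2.7970e-07) = 10.95 Ω
P = I²R = (18.2)² × 10.95 = 3630 W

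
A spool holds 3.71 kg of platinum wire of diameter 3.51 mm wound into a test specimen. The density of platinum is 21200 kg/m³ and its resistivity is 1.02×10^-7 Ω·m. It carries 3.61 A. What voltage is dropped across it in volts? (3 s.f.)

0.688 V

A = π(d/2)² = π(1.7550e-03 m)² = 9.6762e-06 m²
L = m/(density·A) = 3.71/(21200×9.6762e-06) = 18.09 m
R = ρL/A = (1.02×10^-7)(18.09)/(9.6762e-06) = 0.1906 Ω
V = IR = 3.61 × 0.1906 = 0.688 V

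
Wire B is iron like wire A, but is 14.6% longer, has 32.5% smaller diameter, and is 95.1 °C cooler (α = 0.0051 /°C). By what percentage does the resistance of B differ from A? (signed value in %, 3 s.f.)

R ∝ ρL/d² with ρ ∝ (1+αΔT), so R_B/R_A = (1 + 14.6/100) × (1 − 32.5/100)⁻² × (1 − 0.0051×95.1)
= 1.146 × 2.195 × 0.515 = 1.295
(R_B − R_A)/R_A = 1.295 − 1 = 29.5%

29.5%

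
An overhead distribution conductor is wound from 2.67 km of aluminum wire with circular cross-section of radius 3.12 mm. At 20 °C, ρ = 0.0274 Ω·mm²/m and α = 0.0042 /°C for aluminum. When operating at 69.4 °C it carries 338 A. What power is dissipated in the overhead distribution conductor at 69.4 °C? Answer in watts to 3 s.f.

ρ = 0.0274 Ω·mm²/m = 2.74×10^-8 Ω·m
A = πr² = π(3.1200e-03 m)² = 3.058e-05 m²
R₍20₎ = ρL/A = (2.74×10^-8)(2670)/(3.058e-05) = 2.392 Ω
R₍69.4₎ = R₍20₎(1 + αΔT) = 2.392 × (1 + 0.0042×49.4) = 2.889 Ω
P = I²R = (338)² × 2.889 = 3.30×10^5 W

3.30×10^5 W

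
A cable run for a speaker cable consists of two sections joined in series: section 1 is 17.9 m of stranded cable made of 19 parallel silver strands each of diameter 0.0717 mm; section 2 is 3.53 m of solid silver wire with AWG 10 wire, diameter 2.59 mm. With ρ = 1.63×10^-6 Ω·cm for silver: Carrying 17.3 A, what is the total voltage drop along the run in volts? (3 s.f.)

66.0 V

ρ = 1.63×10^-6 Ω·cm = 1.63×10^-8 Ω·m
Section 1: A_strand = π(3.5850e-05)² = 4.038e-09 m²; R₁ = ρL/(N·A_s) = (1.63×10^-8)(17.9)/(19×4.038e-09) = 3.803 Ω
Section 2: A = π(2.59/2 mm)² = π(1.2950e-03 m)² = 5.269e-06 m²
R₂ = (1.63×10^-8)(3.53)/(5.269e-06) = 0.01092 Ω
R = R₁ + R₂ = 3.814 Ω
V = IR = 17.3 × 3.814 = 66.0 V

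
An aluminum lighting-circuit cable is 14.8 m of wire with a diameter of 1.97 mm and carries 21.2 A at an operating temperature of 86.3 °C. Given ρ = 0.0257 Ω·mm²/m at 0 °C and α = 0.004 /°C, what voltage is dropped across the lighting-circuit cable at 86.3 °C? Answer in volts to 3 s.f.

ρ = 0.0257 Ω·mm²/m = 2.57×10^-8 Ω·m
A = π(d/2)² = π(9.8500e-04 m)² = 3.048e-06 m²
R₍0₎ = ρL/A = (2.57×10^-8)(14.8)/(3.048e-06) = 0.1248 Ω
R₍86.3₎ = R₍0₎(1 + αΔT) = 0.1248 × (1 + 0.004×86.3) = 0.1679 Ω
V = IR = 21.2 × 0.1679 = 3.56 V

3.56 V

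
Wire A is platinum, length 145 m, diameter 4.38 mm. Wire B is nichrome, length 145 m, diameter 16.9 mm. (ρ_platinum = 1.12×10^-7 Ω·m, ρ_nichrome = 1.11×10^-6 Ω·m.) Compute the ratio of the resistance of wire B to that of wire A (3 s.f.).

0.666

R ∝ ρL/d², so R_B/R_A = (ρ_B/ρ_A) × (d_A/d_B)²
= (1.11×10^-6/1.12×10^-7) × (4.38/16.9)² = 0.666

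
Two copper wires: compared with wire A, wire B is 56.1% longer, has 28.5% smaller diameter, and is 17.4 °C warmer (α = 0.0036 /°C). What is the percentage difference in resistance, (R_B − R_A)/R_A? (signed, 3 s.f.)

R ∝ ρL/d² with ρ ∝ (1+αΔT), so R_B/R_A = (1 + 56.1/100) × (1 − 28.5/100)⁻² × (1 + 0.0036×17.4)
= 1.561 × 1.956 × 1.063 = 3.245
(R_B − R_A)/R_A = 3.245 − 1 = 224%

224%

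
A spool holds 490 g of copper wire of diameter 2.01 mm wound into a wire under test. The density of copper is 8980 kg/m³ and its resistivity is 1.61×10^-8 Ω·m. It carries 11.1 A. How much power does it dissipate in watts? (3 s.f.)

A = π(d/2)² = π(1.0050e-03 m)² = 3.1731e-06 m²
L = m/(density·A) = 0.49/(8980×3.1731e-06) = 17.2 m
R = ρL/A = (1.61×10^-8)(17.2)/(3.1731e-06) = 0.08725 Ω
P = I²R = (11.1)² × 0.08725 = 10.8 W

10.8 W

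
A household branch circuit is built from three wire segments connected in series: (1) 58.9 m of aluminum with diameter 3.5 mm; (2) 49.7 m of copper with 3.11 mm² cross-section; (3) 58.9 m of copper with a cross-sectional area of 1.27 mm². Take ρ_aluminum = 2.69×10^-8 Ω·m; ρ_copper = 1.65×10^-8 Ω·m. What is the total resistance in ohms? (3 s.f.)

1.19 Ω

Seg 1: A = π(d/2)² = π(1.7500e-03 m)² = 9.621e-06 m²
R_1 = (2.69×10^-8)(58.9)/(9.621e-06) = 0.1647 Ω
Seg 2: A = 3.11 mm² = 3.110e-06 m²
R_2 = (1.65×10^-8)(49.7)/(3.110e-06) = 0.2637 Ω
Seg 3: A = 1.27 mm² = 1.270e-06 m²
R_3 = (1.65×10^-8)(58.9)/(1.270e-06) = 0.7652 Ω
R_total = R_1 + R_2 + R_3 = 1.19 Ω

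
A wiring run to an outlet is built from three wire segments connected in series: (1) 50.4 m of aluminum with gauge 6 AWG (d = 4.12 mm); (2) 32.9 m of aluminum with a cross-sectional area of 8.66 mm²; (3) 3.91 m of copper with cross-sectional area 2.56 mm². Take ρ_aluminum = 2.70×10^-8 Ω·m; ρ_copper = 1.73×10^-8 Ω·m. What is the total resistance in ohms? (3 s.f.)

Seg 1: A = π(4.12/2 mm)² = π(2.0600e-03 m)² = 1.333e-05 m²
R_1 = (2.70×10^-8)(50.4)/(1.333e-05) = 0.1021 Ω
Seg 2: A = 8.66 mm² = 8.660e-06 m²
R_2 = (2.70×10^-8)(32.9)/(8.660e-06) = 0.1026 Ω
Seg 3: A = 2.56 mm² = 2.560e-06 m²
R_3 = (1.73×10^-8)(3.91)/(2.560e-06) = 0.02642 Ω
R_total = R_1 + R_2 + R_3 = 0.231 Ω

0.231 Ω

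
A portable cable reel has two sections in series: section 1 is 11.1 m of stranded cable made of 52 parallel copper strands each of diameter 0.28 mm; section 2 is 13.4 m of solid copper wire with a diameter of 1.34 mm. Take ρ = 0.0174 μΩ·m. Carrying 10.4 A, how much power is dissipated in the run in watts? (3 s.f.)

ρ = 0.0174 μΩ·m = 1.74×10^-8 Ω·m
Section 1: A_strand = π(1.4000e-04)² = 6.158e-08 m²; R₁ = ρL/(N·A_s) = (1.74×10^-8)(11.1)/(52×6.158e-08) = 0.06032 Ω
Section 2: A = π(d/2)² = π(6.7000e-04 m)² = 1.410e-06 m²
R₂ = (1.74×10^-8)(13.4)/(1.410e-06) = 0.1653 Ω
R = R₁ + R₂ = 0.2257 Ω
P = I²R = (10.4)² × 0.2257 = 24.4 W

24.4 W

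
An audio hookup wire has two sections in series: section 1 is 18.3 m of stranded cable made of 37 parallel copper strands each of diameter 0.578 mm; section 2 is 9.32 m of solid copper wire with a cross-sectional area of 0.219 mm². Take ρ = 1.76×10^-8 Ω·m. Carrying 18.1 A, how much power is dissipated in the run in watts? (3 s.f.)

Section 1: A_strand = π(2.8900e-04)² = 2.624e-07 m²; R₁ = ρL/(N·A_s) = (1.76×10^-8)(18.3)/(37×2.624e-07) = 0.03318 Ω
Section 2: A = 0.219 mm² = 2.190e-07 m²
R₂ = (1.76×10^-8)(9.32)/(2.190e-07) = 0.749 Ω
R = R₁ + R₂ = 0.7822 Ω
P = I²R = (18.1)² × 0.7822 = 256 W

256 W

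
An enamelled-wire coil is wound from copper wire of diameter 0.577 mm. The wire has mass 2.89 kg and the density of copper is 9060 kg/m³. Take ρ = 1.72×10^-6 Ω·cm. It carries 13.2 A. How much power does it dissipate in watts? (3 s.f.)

ρ = 1.72×10^-6 Ω·cm = 1.72×10^-8 Ω·m
A = π(d/2)² = π(2.8850e-04 m)² = 2.6148e-07 m²
L = m/(density·A) = 2.89/(9060×2.6148e-07) = 1220 m
R = ρL/A = (1.72×10^-8)(1220)/(2.6148e-07) = 80.24 Ω
P = I²R = (13.2)² × 80.24 = 14000 W

14000 W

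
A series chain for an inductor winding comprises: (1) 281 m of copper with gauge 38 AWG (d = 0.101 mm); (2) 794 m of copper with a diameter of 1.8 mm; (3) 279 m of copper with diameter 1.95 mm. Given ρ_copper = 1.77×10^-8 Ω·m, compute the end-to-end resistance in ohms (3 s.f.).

Seg 1: A = π(0.101/2 mm)² = π(5.0500e-05 m)² = 8.012e-09 m²
R_1 = (1.77×10^-8)(281)/(8.012e-09) = 620.8 Ω
Seg 2: A = π(d/2)² = π(9.0000e-04 m)² = 2.545e-06 m²
R_2 = (1.77×10^-8)(794)/(2.545e-06) = 5.523 Ω
Seg 3: A = π(d/2)² = π(9.7500e-04 m)² = 2.986e-06 m²
R_3 = (1.77×10^-8)(279)/(2.986e-06) = 1.654 Ω
R_total = R_1 + R_2 + R_3 = 628 Ω

628 Ω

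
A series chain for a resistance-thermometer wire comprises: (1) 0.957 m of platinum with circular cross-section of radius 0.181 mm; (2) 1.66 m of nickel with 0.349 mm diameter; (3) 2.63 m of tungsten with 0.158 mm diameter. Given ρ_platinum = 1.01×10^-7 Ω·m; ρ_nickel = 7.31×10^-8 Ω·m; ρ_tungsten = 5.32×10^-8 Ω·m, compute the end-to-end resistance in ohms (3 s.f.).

9.34 Ω

Seg 1: A = πr² = π(1.8100e-04 m)² = 1.029e-07 m²
R_1 = (1.01×10^-7)(0.957)/(1.029e-07) = 0.9391 Ω
Seg 2: A = π(d/2)² = π(1.7450e-04 m)² = 9.566e-08 m²
R_2 = (7.31×10^-8)(1.66)/(9.566e-08) = 1.268 Ω
Seg 3: A = π(d/2)² = π(7.9000e-05 m)² = 1.961e-08 m²
R_3 = (5.32×10^-8)(2.63)/(1.961e-08) = 7.136 Ω
R_total = R_1 + R_2 + R_3 = 9.34 Ω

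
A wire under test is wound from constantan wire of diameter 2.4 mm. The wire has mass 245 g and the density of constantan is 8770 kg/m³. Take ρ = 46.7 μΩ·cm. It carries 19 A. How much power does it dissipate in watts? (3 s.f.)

ρ = 46.7 μΩ·cm = 4.67×10^-7 Ω·m
A = π(d/2)² = π(1.2000e-03 m)² = 4.5239e-06 m²
L = m/(density·A) = 0.245/(8770×4.5239e-06) = 6.175 m
R = ρL/A = (4.67×10^-7)(6.175)/(4.5239e-06) = 0.6375 Ω
P = I²R = (19)² × 0.6375 = 230 W

230 W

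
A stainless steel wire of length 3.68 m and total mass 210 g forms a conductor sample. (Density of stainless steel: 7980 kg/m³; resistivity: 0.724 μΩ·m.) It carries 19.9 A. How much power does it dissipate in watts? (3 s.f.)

148 W

ρ = 0.724 μΩ·m = 7.24×10^-7 Ω·m
A = m/(density·L) = 0.21/(7980×3.68) = 7.1510e-06 m²
R = ρL/A = (7.24×10^-7)(3.68)/(7.1510e-06) = 0.3726 Ω
P = I²R = (19.9)² × 0.3726 = 148 W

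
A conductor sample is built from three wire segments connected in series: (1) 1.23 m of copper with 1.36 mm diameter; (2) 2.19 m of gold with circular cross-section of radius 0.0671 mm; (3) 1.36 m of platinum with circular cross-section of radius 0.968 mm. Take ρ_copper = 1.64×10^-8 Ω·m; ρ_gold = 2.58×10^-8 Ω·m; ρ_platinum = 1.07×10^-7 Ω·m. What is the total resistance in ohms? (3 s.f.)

4.06 Ω

Seg 1: A = π(d/2)² = π(6.8000e-04 m)² = 1.453e-06 m²
R_1 = (1.64×10^-8)(1.23)/(1.453e-06) = 0.01389 Ω
Seg 2: A = πr² = π(6.7100e-05 m)² = 1.414e-08 m²
R_2 = (2.58×10^-8)(2.19)/(1.414e-08) = 3.995 Ω
Seg 3: A = πr² = π(9.6800e-04 m)² = 2.944e-06 m²
R_3 = (1.07×10^-7)(1.36)/(2.944e-06) = 0.04943 Ω
R_total = R_1 + R_2 + R_3 = 4.06 Ω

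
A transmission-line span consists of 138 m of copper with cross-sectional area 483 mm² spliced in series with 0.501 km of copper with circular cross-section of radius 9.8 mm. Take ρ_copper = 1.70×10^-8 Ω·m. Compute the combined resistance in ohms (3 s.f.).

Segment 1: A = 483 mm² = 4.830e-04 m²
R₁ = ρL/A = (1.70×10^-8)(138)/(4.830e-04) = 0.004857 Ω
Segment 2: A = πr² = π(9.8000e-03 m)² = 3.017e-04 m²
R₂ = (1.70×10^-8)(501)/(3.017e-04) = 0.02823 Ω
R = R₁ + R₂ = 0.0331 Ω

0.0331 Ω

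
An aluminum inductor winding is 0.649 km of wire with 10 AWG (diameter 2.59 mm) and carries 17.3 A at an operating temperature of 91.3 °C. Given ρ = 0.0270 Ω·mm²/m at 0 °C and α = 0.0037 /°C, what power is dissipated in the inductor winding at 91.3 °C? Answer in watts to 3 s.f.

ρ = 0.0270 Ω·mm²/m = 2.70×10^-8 Ω·m
A = π(2.59/2 mm)² = π(1.2950e-03 m)² = 5.269e-06 m²
R₍0₎ = ρL/A = (2.70×10^-8)(649)/(5.269e-06) = 3.326 Ω
R₍91.3₎ = R₍0₎(1 + αΔT) = 3.326 × (1 + 0.0037×91.3) = 4.45 Ω
P = I²R = (17.3)² × 4.45 = 1330 W

1330 W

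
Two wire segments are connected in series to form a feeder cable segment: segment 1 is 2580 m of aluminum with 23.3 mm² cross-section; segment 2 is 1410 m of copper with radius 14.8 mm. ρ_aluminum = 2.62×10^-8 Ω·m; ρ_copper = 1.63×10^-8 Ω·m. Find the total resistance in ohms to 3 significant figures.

Segment 1: A = 23.3 mm² = 2.330e-05 m²
R₁ = ρL/A = (2.62×10^-8)(2580)/(2.330e-05) = 2.901 Ω
Segment 2: A = πr² = π(1.4800e-02 m)² = 6.881e-04 m²
R₂ = (1.63×10^-8)(1410)/(6.881e-04) = 0.0334 Ω
R = R₁ + R₂ = 2.93 Ω

2.93 Ω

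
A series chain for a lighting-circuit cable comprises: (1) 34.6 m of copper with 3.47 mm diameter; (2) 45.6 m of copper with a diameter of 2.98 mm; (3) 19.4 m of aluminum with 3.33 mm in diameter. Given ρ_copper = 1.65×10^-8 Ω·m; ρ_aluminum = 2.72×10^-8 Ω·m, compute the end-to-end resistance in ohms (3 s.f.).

0.229 Ω

Seg 1: A = π(d/2)² = π(1.7350e-03 m)² = 9.457e-06 m²
R_1 = (1.65×10^-8)(34.6)/(9.457e-06) = 0.06037 Ω
Seg 2: A = π(d/2)² = π(1.4900e-03 m)² = 6.975e-06 m²
R_2 = (1.65×10^-8)(45.6)/(6.975e-06) = 0.1079 Ω
Seg 3: A = π(d/2)² = π(1.6650e-03 m)² = 8.709e-06 m²
R_3 = (2.72×10^-8)(19.4)/(8.709e-06) = 0.06059 Ω
R_total = R_1 + R_2 + R_3 = 0.229 Ω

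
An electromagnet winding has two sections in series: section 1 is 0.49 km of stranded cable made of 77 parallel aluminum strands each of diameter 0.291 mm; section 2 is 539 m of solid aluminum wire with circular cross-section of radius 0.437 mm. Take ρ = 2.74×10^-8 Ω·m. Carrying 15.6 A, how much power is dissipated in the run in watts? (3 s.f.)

6630 W

Section 1: A_strand = π(1.4550e-04)² = 6.651e-08 m²; R₁ = ρL/(N·A_s) = (2.74×10^-8)(490)/(77×6.651e-08) = 2.622 Ω
Section 2: A = πr² = π(4.3700e-04 m)² = 5.999e-07 m²
R₂ = (2.74×10^-8)(539)/(5.999e-07) = 24.62 Ω
R = R₁ + R₂ = 27.24 Ω
P = I²R = (15.6)² × 27.24 = 6630 W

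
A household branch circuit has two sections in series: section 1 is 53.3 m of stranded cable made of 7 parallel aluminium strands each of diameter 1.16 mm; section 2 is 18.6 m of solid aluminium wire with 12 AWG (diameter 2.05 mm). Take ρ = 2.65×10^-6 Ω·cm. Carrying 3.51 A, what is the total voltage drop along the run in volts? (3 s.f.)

ρ = 2.65×10^-6 Ω·cm = 2.65×10^-8 Ω·m
Section 1: A_strand = π(5.8000e-04)² = 1.057e-06 m²; R₁ = ρL/(N·A_s) = (2.65×10^-8)(53.3)/(7×1.057e-06) = 0.1909 Ω
Section 2: A = π(2.05/2 mm)² = π(1.0250e-03 m)² = 3.301e-06 m²
R₂ = (2.65×10^-8)(18.6)/(3.301e-06) = 0.1493 Ω
R = R₁ + R₂ = 0.3403 Ω
V = IR = 3.51 × 0.3403 = 1.19 V

1.19 V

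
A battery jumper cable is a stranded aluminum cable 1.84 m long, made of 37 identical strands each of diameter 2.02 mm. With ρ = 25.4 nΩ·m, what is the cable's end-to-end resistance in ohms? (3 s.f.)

3.94×10^-4 Ω

ρ = 25.4 nΩ·m = 2.54×10^-8 Ω·m
A_strand = π(1.0100e-03 m)² = 3.205e-06 m²
R_strand = ρL/A = (2.54×10^-8)(1.84)/(3.205e-06) = 0.01458 Ω
R_total = R_strand/N = 0.01458/37 = 3.94×10^-4 Ω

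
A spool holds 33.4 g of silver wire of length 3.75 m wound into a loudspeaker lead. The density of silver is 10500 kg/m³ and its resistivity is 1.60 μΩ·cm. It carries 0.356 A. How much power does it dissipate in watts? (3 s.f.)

0.00896 W

ρ = 1.60 μΩ·cm = 1.60×10^-8 Ω·m
A = m/(density·L) = 0.0334/(10500×3.75) = 8.4825e-07 m²
R = ρL/A = (1.60×10^-8)(3.75)/(8.4825e-07) = 0.07073 Ω
P = I²R = (0.356)² × 0.07073 = 0.00896 W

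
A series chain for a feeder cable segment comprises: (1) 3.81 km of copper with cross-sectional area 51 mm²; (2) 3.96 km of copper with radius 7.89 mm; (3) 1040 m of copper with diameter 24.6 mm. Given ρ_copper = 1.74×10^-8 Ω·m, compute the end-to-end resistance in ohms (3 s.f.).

Seg 1: A = 51 mm² = 5.100e-05 m²
R_1 = (1.74×10^-8)(3810)/(5.100e-05) = 1.3 Ω
Seg 2: A = πr² = π(7.8900e-03 m)² = 1.956e-04 m²
R_2 = (1.74×10^-8)(3960)/(1.956e-04) = 0.3523 Ω
Seg 3: A = π(d/2)² = π(1.2300e-02 m)² = 4.753e-04 m²
R_3 = (1.74×10^-8)(1040)/(4.753e-04) = 0.03807 Ω
R_total = R_1 + R_2 + R_3 = 1.69 Ω

1.69 Ω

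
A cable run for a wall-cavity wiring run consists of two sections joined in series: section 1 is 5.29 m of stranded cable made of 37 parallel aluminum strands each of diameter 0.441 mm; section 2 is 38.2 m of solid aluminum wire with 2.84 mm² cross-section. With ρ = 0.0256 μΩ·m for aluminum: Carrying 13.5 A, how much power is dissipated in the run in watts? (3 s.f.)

67.1 W

ρ = 0.0256 μΩ·m = 2.56×10^-8 Ω·m
Section 1: A_strand = π(2.2050e-04)² = 1.527e-07 m²; R₁ = ρL/(N·A_s) = (2.56×10^-8)(5.29)/(37×1.527e-07) = 0.02396 Ω
Section 2: A = 2.84 mm² = 2.840e-06 m²
R₂ = (2.56×10^-8)(38.2)/(2.840e-06) = 0.3443 Ω
R = R₁ + R₂ = 0.3683 Ω
P = I²R = (13.5)² × 0.3683 = 67.1 W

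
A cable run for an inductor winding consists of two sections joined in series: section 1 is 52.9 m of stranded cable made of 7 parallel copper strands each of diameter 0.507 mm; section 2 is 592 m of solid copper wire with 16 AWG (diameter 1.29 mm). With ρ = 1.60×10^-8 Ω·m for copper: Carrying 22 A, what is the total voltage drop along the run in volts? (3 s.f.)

173 V

Section 1: A_strand = π(2.5350e-04)² = 2.019e-07 m²; R₁ = ρL/(N·A_s) = (1.60×10^-8)(52.9)/(7×2.019e-07) = 0.5989 Ω
Section 2: A = π(1.29/2 mm)² = π(6.4500e-04 m)² = 1.307e-06 m²
R₂ = (1.60×10^-8)(592)/(1.307e-06) = 7.247 Ω
R = R₁ + R₂ = 7.846 Ω
V = IR = 22 × 7.846 = 173 V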